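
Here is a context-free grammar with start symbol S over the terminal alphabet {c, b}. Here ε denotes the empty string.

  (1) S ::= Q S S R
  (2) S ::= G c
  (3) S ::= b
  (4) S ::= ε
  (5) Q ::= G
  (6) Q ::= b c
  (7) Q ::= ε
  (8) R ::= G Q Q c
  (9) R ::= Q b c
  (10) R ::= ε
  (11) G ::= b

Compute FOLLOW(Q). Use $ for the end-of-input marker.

{$, b, c}

FIRST(G): from G::=b we get {b}. So FIRST(G) = {b}.
FIRST(Q): from Q::=G we get {b}; from Q::=b c we get {b}; from Q::=ε we get {ε}. So FIRST(Q) = {ε, b}.
FIRST(R): from R::=G Q Q c we get {b}; from R::=Q b c we get {b}; from R::=ε we get {ε}. So FIRST(R) = {ε, b}.
FIRST(S): from S::=Q S S R we get {ε, b}; from S::=G c we get {b}; from S::=b we get {b}; from S::=ε we get {ε}. So FIRST(S) = {ε, b}.
FOLLOW(S) includes $ since S is the start symbol.
FOLLOW(S): in S::=Q S S R (occurrence 1), S is followed by S R with FIRST {ε, b}; in S::=Q S S R (occurrence 1), the suffix after S is nullable (adds nothing new); in S::=Q S S R (occurrence 2), S is followed by R with FIRST {ε, b}; in S::=Q S S R (occurrence 2), the suffix after S is nullable (adds nothing new). Thus FOLLOW(S) = {$, b}.
FOLLOW(Q): in S::=Q S S R, Q is followed by S S R with FIRST {ε, b}; in S::=Q S S R, the suffix after Q is nullable, so FOLLOW(Q) ⊇ FOLLOW(S) = {$, b}; in R::=G Q Q c (occurrence 1), Q is followed by Q c with FIRST {b, c}; in R::=G Q Q c (occurrence 2), Q is followed by c with FIRST {c}; in R::=Q b c, Q is followed by b c with FIRST {b}. Thus FOLLOW(Q) = {$, b, c}.
FOLLOW(R): in S::=Q S S R, the suffix after R is empty, so FOLLOW(R) ⊇ FOLLOW(S) = {$, b}. Thus FOLLOW(R) = {$, b}.
FOLLOW(G): in S::=G c, G is followed by c with FIRST {c}; in Q::=G, the suffix after G is empty, so FOLLOW(G) ⊇ FOLLOW(Q) = {$, b, c}; in R::=G Q Q c, G is followed by Q Q c with FIRST {b, c}. Thus FOLLOW(G) = {$, b, c}.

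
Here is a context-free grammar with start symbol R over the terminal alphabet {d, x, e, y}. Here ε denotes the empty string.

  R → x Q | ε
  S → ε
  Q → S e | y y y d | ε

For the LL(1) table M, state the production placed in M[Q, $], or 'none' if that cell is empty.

Q → ε

FIRST(R) = {ε, x}
FIRST(S) = {ε}
FIRST(Q) = {ε, e, y}  (via S e)
FOLLOW(R) includes $ since R is the start symbol.
FOLLOW(R): R appears on no right-hand side. Thus FOLLOW(R) = {$}.
FOLLOW(Q): in R→x Q, the suffix after Q is empty, so FOLLOW(Q) ⊇ FOLLOW(R) = {$}. Thus FOLLOW(Q) = {$}.
For Q → S e: FIRST(S e) = {e}, so it goes in M[Q, t] for t ∈ {e}.
For Q → y y y d: FIRST(y y y d) = {y}, so it goes in M[Q, t] for t ∈ {y}.
For Q → ε: FIRST(ε) = {ε}, so it goes in M[Q, t] for t ∈ {}; since ε ∈ FIRST, also for every t ∈ FOLLOW(Q) = {$}.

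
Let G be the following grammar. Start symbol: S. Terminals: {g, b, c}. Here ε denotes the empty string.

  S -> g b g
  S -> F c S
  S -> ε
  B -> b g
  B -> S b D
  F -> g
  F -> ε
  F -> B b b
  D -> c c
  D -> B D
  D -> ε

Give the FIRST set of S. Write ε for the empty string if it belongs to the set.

FIRST(S) = {ε, b, c, g}  (via F c S)
FIRST(B) = {b, c, g}  (via S b D)
FIRST(F) = {ε, b, c, g}  (via B b b)
FIRST(D) = {ε, b, c, g}  (via B D)

{ε, b, c, g}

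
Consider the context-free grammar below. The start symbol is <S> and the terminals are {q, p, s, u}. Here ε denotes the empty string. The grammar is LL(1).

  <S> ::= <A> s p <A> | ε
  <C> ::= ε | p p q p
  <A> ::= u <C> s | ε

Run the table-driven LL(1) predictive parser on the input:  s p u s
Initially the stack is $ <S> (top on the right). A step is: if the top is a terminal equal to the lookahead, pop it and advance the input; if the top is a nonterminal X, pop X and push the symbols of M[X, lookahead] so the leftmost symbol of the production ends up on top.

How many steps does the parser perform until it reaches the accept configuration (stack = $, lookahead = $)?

step 1: stack=$ <S>  input=s p u s $  — expand <S> ::= <A> s p <A>
step 2: stack=$ <A> p s <A>  input=s p u s $  — expand <A> ::= ε
step 3: stack=$ <A> p s  input=s p u s $  — match s
step 4: stack=$ <A> p  input=p u s $  — match p
step 5: stack=$ <A>  input=u s $  — expand <A> ::= u <C> s
step 6: stack=$ s <C> u  input=u s $  — match u
step 7: stack=$ s <C>  input=s $  — expand <C> ::= ε
step 8: stack=$ s  input=s $  — match s
Accept reached after 8 steps.

8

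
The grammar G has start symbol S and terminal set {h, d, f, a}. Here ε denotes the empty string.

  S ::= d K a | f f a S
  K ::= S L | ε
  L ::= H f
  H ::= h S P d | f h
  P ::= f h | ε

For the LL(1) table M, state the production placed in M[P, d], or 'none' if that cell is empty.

FIRST(S) = {d, f}
FIRST(H) = {f, h}
FIRST(P) = {ε, f}
FIRST(K) = {ε, d, f}  (via S L)
FIRST(L) = {f, h}  (via H f)
FOLLOW(S) includes $ since S is the start symbol.
FOLLOW(P): in H::=h S P d, P is followed by d with FIRST {d}. Thus FOLLOW(P) = {d}.
For P ::= f h: FIRST(f h) = {f}, so it goes in M[P, t] for t ∈ {f}.
For P ::= ε: FIRST(ε) = {ε}, so it goes in M[P, t] for t ∈ {}; since ε ∈ FIRST, also for every t ∈ FOLLOW(P) = {d}.

P ::= ε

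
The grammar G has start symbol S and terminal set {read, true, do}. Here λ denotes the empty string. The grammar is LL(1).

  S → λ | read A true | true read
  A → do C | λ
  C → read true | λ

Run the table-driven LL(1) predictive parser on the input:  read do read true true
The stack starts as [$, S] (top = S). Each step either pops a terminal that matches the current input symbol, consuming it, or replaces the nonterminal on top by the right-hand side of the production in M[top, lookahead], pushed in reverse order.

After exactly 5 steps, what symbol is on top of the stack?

read

step 1: stack=$ S  input=read do read true true $  — expand S → read A true
step 2: stack=$ true A read  input=read do read true true $  — match read
step 3: stack=$ true A  input=do read true true $  — expand A → do C
step 4: stack=$ true C do  input=do read true true $  — match do
step 5: stack=$ true C  input=read true true $  — expand C → read true
Stack after step 5: $ true true read (top = read).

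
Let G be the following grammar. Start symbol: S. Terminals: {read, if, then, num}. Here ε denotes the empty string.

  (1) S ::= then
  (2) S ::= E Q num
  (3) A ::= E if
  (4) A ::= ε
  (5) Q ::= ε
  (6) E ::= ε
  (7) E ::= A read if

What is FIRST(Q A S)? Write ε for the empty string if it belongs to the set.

{if, num, read, then}

FIRST(Q): from Q::=ε we get {ε}. So FIRST(Q) = {ε}.
FIRST(S): from S::=then we get {then}; from S::=E Q num we get {if, num, read}. So FIRST(S) = {if, num, read, then}.
FIRST(A): from A::=E if we get {if, read}; from A::=ε we get {ε}. So FIRST(A) = {ε, if, read}.
FIRST(E): from E::=ε we get {ε}; from E::=A read if we get {if, read}. So FIRST(E) = {ε, if, read}.
FIRST(Q A S): take FIRST of each symbol in turn, carrying on past any symbol whose FIRST contains ε; result {if, num, read, then}.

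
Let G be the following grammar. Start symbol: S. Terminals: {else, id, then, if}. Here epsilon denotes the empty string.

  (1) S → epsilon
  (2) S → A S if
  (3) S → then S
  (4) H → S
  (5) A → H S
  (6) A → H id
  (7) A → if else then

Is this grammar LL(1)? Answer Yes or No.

No

FIRST(S) = {epsilon, id, if, then}
FIRST(H) = {epsilon, id, if, then}
FIRST(A) = {epsilon, id, if, then}
FOLLOW(S) = {$, id, if, then}
FOLLOW(H) = {id, if, then}
FOLLOW(A) = {id, if, then}
Cell M[A, id] receives both A → H S and A → H id — the grammar is not LL(1).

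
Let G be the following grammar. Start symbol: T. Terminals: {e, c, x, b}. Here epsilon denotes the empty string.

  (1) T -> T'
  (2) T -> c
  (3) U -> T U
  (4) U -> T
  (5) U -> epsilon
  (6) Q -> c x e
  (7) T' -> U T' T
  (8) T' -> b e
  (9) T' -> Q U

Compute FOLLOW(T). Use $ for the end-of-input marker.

{$, b, c}

FIRST(Q): from Q->c x e we get {c}. So FIRST(Q) = {c}.
FIRST(T): from T->T' we get {b, c}; from T->c we get {c}. So FIRST(T) = {b, c}.
FIRST(U): from U->T U we get {b, c}; from U->T we get {b, c}; from U->epsilon we get {epsilon}. So FIRST(U) = {epsilon, b, c}.
FIRST(T'): from T'->U T' T we get {b, c}; from T'->b e we get {b}; from T'->Q U we get {c}. So FIRST(T') = {b, c}.
FOLLOW(T) includes $ since T is the start symbol.
FOLLOW(T): in U->T U, T is followed by U with FIRST {epsilon, b, c}; in U->T U, the suffix after T is nullable, so FOLLOW(T) ⊇ FOLLOW(U) = {$, b, c}; in U->T, the suffix after T is empty, so FOLLOW(T) ⊇ FOLLOW(U) = {$, b, c}; in T'->U T' T, the suffix after T is empty, so FOLLOW(T) ⊇ FOLLOW(T') = {$, b, c}. Thus FOLLOW(T) = {$, b, c}.
FOLLOW(T'): in T->T', the suffix after T' is empty, so FOLLOW(T') ⊇ FOLLOW(T) = {$, b, c}; in T'->U T' T, T' is followed by T with FIRST {b, c}. Thus FOLLOW(T') = {$, b, c}.
FOLLOW(U): in U->T U, the suffix after U is empty (adds nothing new); in T'->U T' T, U is followed by T' T with FIRST {b, c}; in T'->Q U, the suffix after U is empty, so FOLLOW(U) ⊇ FOLLOW(T') = {$, b, c}. Thus FOLLOW(U) = {$, b, c}.
FOLLOW(Q): in T'->Q U, Q is followed by U with FIRST {epsilon, b, c}; in T'->Q U, the suffix after Q is nullable, so FOLLOW(Q) ⊇ FOLLOW(T') = {$, b, c}. Thus FOLLOW(Q) = {$, b, c}.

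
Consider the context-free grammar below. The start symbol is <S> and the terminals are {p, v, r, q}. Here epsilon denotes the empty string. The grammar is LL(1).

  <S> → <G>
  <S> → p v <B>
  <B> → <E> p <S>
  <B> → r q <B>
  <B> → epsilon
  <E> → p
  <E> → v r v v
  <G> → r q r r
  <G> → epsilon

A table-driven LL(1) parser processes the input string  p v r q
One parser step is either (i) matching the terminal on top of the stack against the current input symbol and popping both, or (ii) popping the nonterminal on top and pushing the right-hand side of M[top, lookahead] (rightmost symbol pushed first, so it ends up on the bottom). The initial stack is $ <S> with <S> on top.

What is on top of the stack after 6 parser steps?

step 1: stack=$ <S>  input=p v r q $  — expand <S> → p v <B>
step 2: stack=$ <B> v p  input=p v r q $  — match p
step 3: stack=$ <B> v  input=v r q $  — match v
step 4: stack=$ <B>  input=r q $  — expand <B> → r q <B>
step 5: stack=$ <B> q r  input=r q $  — match r
step 6: stack=$ <B> q  input=q $  — match q
Stack after step 6: $ <B> (top = <B>).

<B>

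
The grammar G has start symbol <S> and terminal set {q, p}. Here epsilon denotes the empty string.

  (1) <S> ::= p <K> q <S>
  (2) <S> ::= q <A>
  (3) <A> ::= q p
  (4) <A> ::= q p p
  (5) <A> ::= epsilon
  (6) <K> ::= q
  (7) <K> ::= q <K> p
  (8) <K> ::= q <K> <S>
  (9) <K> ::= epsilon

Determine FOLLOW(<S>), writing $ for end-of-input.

{$, p, q}

FIRST(<S>): from <S>::=p <K> q <S> we get {p}; from <S>::=q <A> we get {q}. So FIRST(<S>) = {p, q}.
FIRST(<A>): from <A>::=q p we get {q}; from <A>::=q p p we get {q}; from <A>::=epsilon we get {epsilon}. So FIRST(<A>) = {epsilon, q}.
FIRST(<K>): from <K>::=q we get {q}; from <K>::=q <K> p we get {q}; from <K>::=q <K> <S> we get {q}; from <K>::=epsilon we get {epsilon}. So FIRST(<K>) = {epsilon, q}.
FOLLOW(<S>) includes $ since <S> is the start symbol.
FOLLOW(<K>): in <S>::=p <K> q <S>, <K> is followed by q <S> with FIRST {q}; in <K>::=q <K> p, <K> is followed by p with FIRST {p}; in <K>::=q <K> <S>, <K> is followed by <S> with FIRST {p, q}. Thus FOLLOW(<K>) = {p, q}.
FOLLOW(<S>): in <S>::=p <K> q <S>, the suffix after <S> is empty (adds nothing new); in <K>::=q <K> <S>, the suffix after <S> is empty, so FOLLOW(<S>) ⊇ FOLLOW(<K>) = {p, q}. Thus FOLLOW(<S>) = {$, p, q}.
FOLLOW(<A>): in <S>::=q <A>, the suffix after <A> is empty, so FOLLOW(<A>) ⊇ FOLLOW(<S>) = {$, p, q}. Thus FOLLOW(<A>) = {$, p, q}.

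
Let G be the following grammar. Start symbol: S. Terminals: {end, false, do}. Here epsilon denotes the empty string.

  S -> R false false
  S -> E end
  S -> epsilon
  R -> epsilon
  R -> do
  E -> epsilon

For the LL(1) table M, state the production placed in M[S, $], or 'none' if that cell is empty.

S -> epsilon

FIRST(R): from R->epsilon we get {epsilon}; from R->do we get {do}. So FIRST(R) = {epsilon, do}.
FIRST(E): from E->epsilon we get {epsilon}. So FIRST(E) = {epsilon}.
FIRST(S): from S->R false false we get {do, false}; from S->E end we get {end}; from S->epsilon we get {epsilon}. So FIRST(S) = {epsilon, do, end, false}.
FOLLOW(S) includes $ since S is the start symbol.
FOLLOW(S): S appears on no right-hand side. Thus FOLLOW(S) = {$}.
For S -> R false false: FIRST(R false false) = {do, false}, so it goes in M[S, t] for t ∈ {do, false}.
For S -> E end: FIRST(E end) = {end}, so it goes in M[S, t] for t ∈ {end}.
For S -> epsilon: FIRST(epsilon) = {epsilon}, so it goes in M[S, t] for t ∈ {}; since epsilon ∈ FIRST, also for every t ∈ FOLLOW(S) = {$}.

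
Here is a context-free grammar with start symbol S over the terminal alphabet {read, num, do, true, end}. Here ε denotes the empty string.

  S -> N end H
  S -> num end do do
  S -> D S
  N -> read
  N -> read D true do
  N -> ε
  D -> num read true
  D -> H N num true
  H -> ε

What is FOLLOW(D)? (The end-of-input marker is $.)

{end, num, read, true}

FIRST(N) = {ε, read}
FIRST(H) = {ε}
FIRST(D) = {num, read}  (via H N num true)
FIRST(S) = {end, num, read}  (via N end H, D S)
FOLLOW(S) includes $ since S is the start symbol.
FOLLOW(S): in S->D S, the suffix after S is empty (adds nothing new). Thus FOLLOW(S) = {$}.
FOLLOW(N): in S->N end H, N is followed by end H with FIRST {end}; in D->H N num true, N is followed by num true with FIRST {num}. Thus FOLLOW(N) = {end, num}.
FOLLOW(D): in S->D S, D is followed by S with FIRST {end, num, read}; in N->read D true do, D is followed by true do with FIRST {true}. Thus FOLLOW(D) = {end, num, read, true}.
FOLLOW(H): in S->N end H, the suffix after H is empty, so FOLLOW(H) ⊇ FOLLOW(S) = {$}; in D->H N num true, H is followed by N num true with FIRST {num, read}. Thus FOLLOW(H) = {$, num, read}.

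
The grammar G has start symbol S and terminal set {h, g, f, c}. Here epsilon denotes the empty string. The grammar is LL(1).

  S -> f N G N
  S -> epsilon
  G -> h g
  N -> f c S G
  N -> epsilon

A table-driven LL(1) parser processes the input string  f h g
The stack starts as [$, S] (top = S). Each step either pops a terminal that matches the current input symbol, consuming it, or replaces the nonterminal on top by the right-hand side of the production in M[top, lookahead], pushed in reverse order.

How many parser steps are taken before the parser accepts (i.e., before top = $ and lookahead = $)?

7

     Stack      Input    Action
  1  $ S        f h g $  expand S -> f N G N
  2  $ N G N f  f h g $  match f
  3  $ N G N    h g $    expand N -> epsilon
  4  $ N G      h g $    expand G -> h g
  5  $ N g h    h g $    match h
  6  $ N g      g $      match g
  7  $ N        $        expand N -> epsilon
Accept reached after 7 steps.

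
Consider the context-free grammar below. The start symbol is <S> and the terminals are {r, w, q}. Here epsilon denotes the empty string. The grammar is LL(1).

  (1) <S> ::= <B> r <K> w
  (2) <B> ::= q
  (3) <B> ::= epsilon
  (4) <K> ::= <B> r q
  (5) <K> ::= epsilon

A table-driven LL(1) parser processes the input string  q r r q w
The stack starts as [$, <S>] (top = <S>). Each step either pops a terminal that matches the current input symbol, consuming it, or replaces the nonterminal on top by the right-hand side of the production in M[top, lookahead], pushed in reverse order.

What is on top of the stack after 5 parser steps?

<B>

     Stack          Input        Action
  1  $ <S>          q r r q w $  expand <S> ::= <B> r <K> w
  2  $ w <K> r <B>  q r r q w $  expand <B> ::= q
  3  $ w <K> r q    q r r q w $  match q
  4  $ w <K> r      r r q w $    match r
  5  $ w <K>        r q w $      expand <K> ::= <B> r q
Stack after step 5: $ w q r <B> (top = <B>).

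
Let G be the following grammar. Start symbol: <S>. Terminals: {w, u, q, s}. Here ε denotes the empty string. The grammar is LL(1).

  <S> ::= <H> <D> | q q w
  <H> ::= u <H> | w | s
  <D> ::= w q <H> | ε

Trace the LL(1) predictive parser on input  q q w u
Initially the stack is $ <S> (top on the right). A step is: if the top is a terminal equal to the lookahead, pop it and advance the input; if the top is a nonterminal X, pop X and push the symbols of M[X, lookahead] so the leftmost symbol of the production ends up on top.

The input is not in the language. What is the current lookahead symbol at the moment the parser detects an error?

     Stack    Input      Action
  1  $ <S>    q q w u $  expand <S> ::= q q w
  2  $ w q q  q q w u $  match q
  3  $ w q    q w u $    match q
  4  $ w      w u $      match w
  5  $        u $        error: stack empty but input remains

u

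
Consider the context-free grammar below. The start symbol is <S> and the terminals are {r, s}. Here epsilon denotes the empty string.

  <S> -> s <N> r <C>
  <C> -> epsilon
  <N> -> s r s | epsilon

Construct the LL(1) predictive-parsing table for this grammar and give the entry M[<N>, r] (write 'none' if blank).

FIRST(<S>) = {s}
FIRST(<C>) = {epsilon}
FIRST(<N>) = {epsilon, s}
FOLLOW(<S>) includes $ since <S> is the start symbol.
FOLLOW(<N>): in <S>->s <N> r <C>, <N> is followed by r <C> with FIRST {r}. Thus FOLLOW(<N>) = {r}.
For <N> -> s r s: FIRST(s r s) = {s}, so it goes in M[<N>, t] for t ∈ {s}.
For <N> -> epsilon: FIRST(epsilon) = {epsilon}, so it goes in M[<N>, t] for t ∈ {}; since epsilon ∈ FIRST, also for every t ∈ FOLLOW(<N>) = {r}.

<N> -> epsilon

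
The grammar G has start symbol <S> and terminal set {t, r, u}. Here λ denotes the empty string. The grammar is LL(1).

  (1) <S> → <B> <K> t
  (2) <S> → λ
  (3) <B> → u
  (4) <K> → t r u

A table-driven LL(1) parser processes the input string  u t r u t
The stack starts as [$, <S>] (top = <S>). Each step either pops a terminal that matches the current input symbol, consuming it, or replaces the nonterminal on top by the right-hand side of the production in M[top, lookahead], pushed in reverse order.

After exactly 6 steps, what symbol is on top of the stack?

u

     Stack        Input        Action
  1  $ <S>        u t r u t $  expand <S> → <B> <K> t
  2  $ t <K> <B>  u t r u t $  expand <B> → u
  3  $ t <K> u    u t r u t $  match u
  4  $ t <K>      t r u t $    expand <K> → t r u
  5  $ t u r t    t r u t $    match t
  6  $ t u r      r u t $      match r
Stack after step 6: $ t u (top = u).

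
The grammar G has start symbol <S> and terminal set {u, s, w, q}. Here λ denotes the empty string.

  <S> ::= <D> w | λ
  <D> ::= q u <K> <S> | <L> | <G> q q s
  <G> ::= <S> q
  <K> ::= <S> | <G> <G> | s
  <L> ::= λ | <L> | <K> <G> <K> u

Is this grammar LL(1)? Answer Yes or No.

No

FIRST(<S>) = {λ, q, s, w}
FIRST(<D>) = {λ, q, s, w}
FIRST(<G>) = {q, s, w}
FIRST(<K>) = {λ, q, s, w}
FIRST(<L>) = {λ, q, s, w}
FOLLOW(<S>) = {$, q, s, u, w}
FOLLOW(<D>) = {w}
FOLLOW(<G>) = {q, s, u, w}
FOLLOW(<K>) = {q, s, u, w}
FOLLOW(<L>) = {w}
Cell M[<D>, q] receives both <D> ::= q u <K> <S> and <D> ::= <L> and <D> ::= <G> q q s — the grammar is not LL(1).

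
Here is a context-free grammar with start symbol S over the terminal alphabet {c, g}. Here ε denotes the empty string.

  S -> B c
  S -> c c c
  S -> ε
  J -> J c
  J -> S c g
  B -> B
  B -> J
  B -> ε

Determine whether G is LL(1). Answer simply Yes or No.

FIRST(S) = {ε, c}
FIRST(J) = {c}
FIRST(B) = {ε, c}
FOLLOW(S) = {$, c}
FOLLOW(J) = {c}
FOLLOW(B) = {c}
Cell M[B, c] receives both B -> B and B -> J and B -> ε — the grammar is not LL(1).

No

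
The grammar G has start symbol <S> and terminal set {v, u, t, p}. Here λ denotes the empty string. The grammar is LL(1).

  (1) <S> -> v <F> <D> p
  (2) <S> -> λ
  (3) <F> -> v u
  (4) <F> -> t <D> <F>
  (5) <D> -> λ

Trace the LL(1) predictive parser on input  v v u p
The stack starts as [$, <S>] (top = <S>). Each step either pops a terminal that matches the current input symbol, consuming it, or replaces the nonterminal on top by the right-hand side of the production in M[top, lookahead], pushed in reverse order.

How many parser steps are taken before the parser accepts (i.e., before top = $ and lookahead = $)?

step 1: stack=$ <S>  input=v v u p $  — expand <S> -> v <F> <D> p
step 2: stack=$ p <D> <F> v  input=v v u p $  — match v
step 3: stack=$ p <D> <F>  input=v u p $  — expand <F> -> v u
step 4: stack=$ p <D> u v  input=v u p $  — match v
step 5: stack=$ p <D> u  input=u p $  — match u
step 6: stack=$ p <D>  input=p $  — expand <D> -> λ
step 7: stack=$ p  input=p $  — match p
Accept reached after 7 steps.

7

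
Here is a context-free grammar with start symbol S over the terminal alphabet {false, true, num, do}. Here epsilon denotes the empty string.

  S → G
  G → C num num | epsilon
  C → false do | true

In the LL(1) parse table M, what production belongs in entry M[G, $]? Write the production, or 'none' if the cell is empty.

FIRST(C) = {false, true}
FIRST(G) = {epsilon, false, true}  (via C num num)
FIRST(S) = {epsilon, false, true}  (via G)
FOLLOW(S) includes $ since S is the start symbol.
FOLLOW(S): S appears on no right-hand side. Thus FOLLOW(S) = {$}.
FOLLOW(G): in S→G, the suffix after G is empty, so FOLLOW(G) ⊇ FOLLOW(S) = {$}. Thus FOLLOW(G) = {$}.
For G → C num num: FIRST(C num num) = {false, true}, so it goes in M[G, t] for t ∈ {false, true}.
For G → epsilon: FIRST(epsilon) = {epsilon}, so it goes in M[G, t] for t ∈ {}; since epsilon ∈ FIRST, also for every t ∈ FOLLOW(G) = {$}.

G → epsilon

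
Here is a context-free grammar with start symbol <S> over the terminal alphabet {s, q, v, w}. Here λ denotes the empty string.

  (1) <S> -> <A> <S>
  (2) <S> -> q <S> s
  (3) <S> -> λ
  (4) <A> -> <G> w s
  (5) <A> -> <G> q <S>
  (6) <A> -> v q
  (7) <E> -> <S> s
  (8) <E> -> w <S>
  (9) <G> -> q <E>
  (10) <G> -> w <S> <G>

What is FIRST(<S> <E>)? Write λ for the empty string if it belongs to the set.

FIRST(<G>): from <G>->q <E> we get {q}; from <G>->w <S> <G> we get {w}. So FIRST(<G>) = {q, w}.
FIRST(<A>): from <A>-><G> w s we get {q, w}; from <A>-><G> q <S> we get {q, w}; from <A>->v q we get {v}. So FIRST(<A>) = {q, v, w}.
FIRST(<S>): from <S>-><A> <S> we get {q, v, w}; from <S>->q <S> s we get {q}; from <S>->λ we get {λ}. So FIRST(<S>) = {λ, q, v, w}.
FIRST(<E>): from <E>-><S> s we get {q, s, v, w}; from <E>->w <S> we get {w}. So FIRST(<E>) = {q, s, v, w}.
FIRST(<S> <E>): take FIRST of each symbol in turn, carrying on past any symbol whose FIRST contains λ; result {q, s, v, w}.

{q, s, v, w}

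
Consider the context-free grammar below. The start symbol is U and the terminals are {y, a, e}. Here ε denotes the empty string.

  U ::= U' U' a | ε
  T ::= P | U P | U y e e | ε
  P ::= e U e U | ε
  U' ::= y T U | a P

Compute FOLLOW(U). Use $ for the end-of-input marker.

FIRST(P): from P::=e U e U we get {e}; from P::=ε we get {ε}. So FIRST(P) = {ε, e}.
FIRST(U'): from U'::=y T U we get {y}; from U'::=a P we get {a}. So FIRST(U') = {a, y}.
FIRST(U): from U::=U' U' a we get {a, y}; from U::=ε we get {ε}. So FIRST(U) = {ε, a, y}.
FIRST(T): from T::=P we get {ε, e}; from T::=U P we get {ε, a, e, y}; from T::=U y e e we get {a, y}; from T::=ε we get {ε}. So FIRST(T) = {ε, a, e, y}.
FOLLOW(U) includes $ since U is the start symbol.
FOLLOW(U'): in U::=U' U' a (occurrence 1), U' is followed by U' a with FIRST {a, y}; in U::=U' U' a (occurrence 2), U' is followed by a with FIRST {a}. Thus FOLLOW(U') = {a, y}.
FOLLOW(T): in U'::=y T U, T is followed by U with FIRST {ε, a, y}; in U'::=y T U, the suffix after T is nullable, so FOLLOW(T) ⊇ FOLLOW(U') = {a, y}. Thus FOLLOW(T) = {a, y}.
FOLLOW(P): in T::=P, the suffix after P is empty, so FOLLOW(P) ⊇ FOLLOW(T) = {a, y}; in T::=U P, the suffix after P is empty, so FOLLOW(P) ⊇ FOLLOW(T) = {a, y}; in U'::=a P, the suffix after P is empty, so FOLLOW(P) ⊇ FOLLOW(U') = {a, y}. Thus FOLLOW(P) = {a, y}.
FOLLOW(U): in T::=U P, U is followed by P with FIRST {ε, e}; in T::=U P, the suffix after U is nullable, so FOLLOW(U) ⊇ FOLLOW(T) = {a, y}; in T::=U y e e, U is followed by y e e with FIRST {y}; in P::=e U e U (occurrence 1), U is followed by e U with FIRST {e}; in P::=e U e U (occurrence 2), the suffix after U is empty, so FOLLOW(U) ⊇ FOLLOW(P) = {a, y}; in U'::=y T U, the suffix after U is empty, so FOLLOW(U) ⊇ FOLLOW(U') = {a, y}. Thus FOLLOW(U) = {$, a, e, y}.

{$, a, e, y}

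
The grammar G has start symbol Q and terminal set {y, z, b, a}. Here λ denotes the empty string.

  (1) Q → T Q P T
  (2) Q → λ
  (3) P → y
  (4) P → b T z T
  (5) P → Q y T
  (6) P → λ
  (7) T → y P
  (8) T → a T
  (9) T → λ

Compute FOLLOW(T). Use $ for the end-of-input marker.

{$, a, b, y, z}

FIRST(T) = {λ, a, y}
FIRST(Q) = {λ, a, b, y}  (via T Q P T)
FIRST(P) = {λ, a, b, y}  (via Q y T)
FOLLOW(Q) includes $ since Q is the start symbol.
FOLLOW(Q): in Q→T Q P T, Q is followed by P T with FIRST {λ, a, b, y}; in Q→T Q P T, the suffix after Q is nullable (adds nothing new); in P→Q y T, Q is followed by y T with FIRST {y}. Thus FOLLOW(Q) = {$, a, b, y}.
FOLLOW(P): in Q→T Q P T, P is followed by T with FIRST {λ, a, y}; in Q→T Q P T, the suffix after P is nullable, so FOLLOW(P) ⊇ FOLLOW(Q) = {$, a, b, y}; in T→y P, the suffix after P is empty, so FOLLOW(P) ⊇ FOLLOW(T) = {$, a, b, y, z}. Thus FOLLOW(P) = {$, a, b, y, z}.
FOLLOW(T): in Q→T Q P T (occurrence 1), T is followed by Q P T with FIRST {λ, a, b, y}; in Q→T Q P T (occurrence 1), the suffix after T is nullable, so FOLLOW(T) ⊇ FOLLOW(Q) = {$, a, b, y}; in Q→T Q P T (occurrence 2), the suffix after T is empty, so FOLLOW(T) ⊇ FOLLOW(Q) = {$, a, b, y}; in P→b T z T (occurrence 1), T is followed by z T with FIRST {z}; in P→b T z T (occurrence 2), the suffix after T is empty, so FOLLOW(T) ⊇ FOLLOW(P) = {$, a, b, y, z}; in P→Q y T, the suffix after T is empty, so FOLLOW(T) ⊇ FOLLOW(P) = {$, a, b, y, z}; in T→a T, the suffix after T is empty (adds nothing new). Thus FOLLOW(T) = {$, a, b, y, z}.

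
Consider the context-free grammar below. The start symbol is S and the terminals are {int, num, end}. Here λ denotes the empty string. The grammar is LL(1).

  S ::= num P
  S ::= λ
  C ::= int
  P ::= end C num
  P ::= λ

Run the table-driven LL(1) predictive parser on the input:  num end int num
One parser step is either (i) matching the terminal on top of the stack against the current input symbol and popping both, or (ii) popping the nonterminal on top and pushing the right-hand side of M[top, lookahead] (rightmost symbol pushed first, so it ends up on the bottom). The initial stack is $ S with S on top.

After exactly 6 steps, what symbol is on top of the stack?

     Stack        Input              Action
  1  $ S          num end int num $  expand S ::= num P
  2  $ P num      num end int num $  match num
  3  $ P          end int num $      expand P ::= end C num
  4  $ num C end  end int num $      match end
  5  $ num C      int num $          expand C ::= int
  6  $ num int    int num $          match int
Stack after step 6: $ num (top = num).

num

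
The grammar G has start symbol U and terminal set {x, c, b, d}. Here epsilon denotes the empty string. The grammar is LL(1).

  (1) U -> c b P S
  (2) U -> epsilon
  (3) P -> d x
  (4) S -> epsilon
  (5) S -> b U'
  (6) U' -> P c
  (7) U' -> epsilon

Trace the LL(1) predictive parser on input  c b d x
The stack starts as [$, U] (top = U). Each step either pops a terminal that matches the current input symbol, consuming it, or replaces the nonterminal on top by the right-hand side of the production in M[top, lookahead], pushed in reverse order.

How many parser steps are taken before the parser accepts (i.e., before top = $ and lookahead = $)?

step 1: stack=$ U  input=c b d x $  — expand U -> c b P S
step 2: stack=$ S P b c  input=c b d x $  — match c
step 3: stack=$ S P b  input=b d x $  — match b
step 4: stack=$ S P  input=d x $  — expand P -> d x
step 5: stack=$ S x d  input=d x $  — match d
step 6: stack=$ S x  input=x $  — match x
step 7: stack=$ S  input=$  — expand S -> epsilon
Accept reached after 7 steps.

7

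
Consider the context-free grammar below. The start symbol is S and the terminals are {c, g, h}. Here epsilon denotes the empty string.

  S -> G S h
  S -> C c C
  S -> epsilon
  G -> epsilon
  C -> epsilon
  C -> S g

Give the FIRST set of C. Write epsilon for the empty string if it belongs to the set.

FIRST(G): from G->epsilon we get {epsilon}. So FIRST(G) = {epsilon}.
FIRST(S): from S->G S h we get {c, g, h}; from S->C c C we get {c, g, h}; from S->epsilon we get {epsilon}. So FIRST(S) = {epsilon, c, g, h}.
FIRST(C): from C->epsilon we get {epsilon}; from C->S g we get {c, g, h}. So FIRST(C) = {epsilon, c, g, h}.

{epsilon, c, g, h}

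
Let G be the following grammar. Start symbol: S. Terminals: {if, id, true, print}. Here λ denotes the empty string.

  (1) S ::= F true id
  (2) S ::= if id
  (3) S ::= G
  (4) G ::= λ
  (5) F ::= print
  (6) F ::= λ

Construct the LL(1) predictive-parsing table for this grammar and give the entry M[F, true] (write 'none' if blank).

F ::= λ

FIRST(G): from G::=λ we get {λ}. So FIRST(G) = {λ}.
FIRST(F): from F::=print we get {print}; from F::=λ we get {λ}. So FIRST(F) = {λ, print}.
FIRST(S): from S::=F true id we get {print, true}; from S::=if id we get {if}; from S::=G we get {λ}. So FIRST(S) = {λ, if, print, true}.
FOLLOW(S) includes $ since S is the start symbol.
FOLLOW(F): in S::=F true id, F is followed by true id with FIRST {true}. Thus FOLLOW(F) = {true}.
For F ::= print: FIRST(print) = {print}, so it goes in M[F, t] for t ∈ {print}.
For F ::= λ: FIRST(λ) = {λ}, so it goes in M[F, t] for t ∈ {}; since λ ∈ FIRST, also for every t ∈ FOLLOW(F) = {true}.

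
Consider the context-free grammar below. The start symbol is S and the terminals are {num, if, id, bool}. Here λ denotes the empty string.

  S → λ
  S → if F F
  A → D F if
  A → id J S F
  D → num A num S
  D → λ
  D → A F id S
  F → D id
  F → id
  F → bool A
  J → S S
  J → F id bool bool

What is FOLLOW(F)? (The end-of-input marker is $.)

FIRST(S): from S→λ we get {λ}; from S→if F F we get {if}. So FIRST(S) = {λ, if}.
FIRST(A): from A→D F if we get {bool, id, num}; from A→id J S F we get {id}. So FIRST(A) = {bool, id, num}.
FIRST(D): from D→num A num S we get {num}; from D→λ we get {λ}; from D→A F id S we get {bool, id, num}. So FIRST(D) = {λ, bool, id, num}.
FIRST(F): from F→D id we get {bool, id, num}; from F→id we get {id}; from F→bool A we get {bool}. So FIRST(F) = {bool, id, num}.
FIRST(J): from J→S S we get {λ, if}; from J→F id bool bool we get {bool, id, num}. So FIRST(J) = {λ, bool, id, if, num}.
FOLLOW(S) includes $ since S is the start symbol.
FOLLOW(D): in A→D F if, D is followed by F if with FIRST {bool, id, num}; in F→D id, D is followed by id with FIRST {id}. Thus FOLLOW(D) = {bool, id, num}.
FOLLOW(J): in A→id J S F, J is followed by S F with FIRST {bool, id, if, num}. Thus FOLLOW(J) = {bool, id, if, num}.
FOLLOW(S): in A→id J S F, S is followed by F with FIRST {bool, id, num}; in D→num A num S, the suffix after S is empty, so FOLLOW(S) ⊇ FOLLOW(D) = {bool, id, num}; in D→A F id S, the suffix after S is empty, so FOLLOW(S) ⊇ FOLLOW(D) = {bool, id, num}; in J→S S (occurrence 1), S is followed by S with FIRST {λ, if}; in J→S S (occurrence 1), the suffix after S is nullable, so FOLLOW(S) ⊇ FOLLOW(J) = {bool, id, if, num}; in J→S S (occurrence 2), the suffix after S is empty, so FOLLOW(S) ⊇ FOLLOW(J) = {bool, id, if, num}. Thus FOLLOW(S) = {$, bool, id, if, num}.
FOLLOW(A): in D→num A num S, A is followed by num S with FIRST {num}; in D→A F id S, A is followed by F id S with FIRST {bool, id, num}; in F→bool A, the suffix after A is empty, so FOLLOW(A) ⊇ FOLLOW(F) = {$, bool, id, if, num}. Thus FOLLOW(A) = {$, bool, id, if, num}.
FOLLOW(F): in S→if F F (occurrence 1), F is followed by F with FIRST {bool, id, num}; in S→if F F (occurrence 2), the suffix after F is empty, so FOLLOW(F) ⊇ FOLLOW(S) = {$, bool, id, if, num}; in A→D F if, F is followed by if with FIRST {if}; in A→id J S F, the suffix after F is empty, so FOLLOW(F) ⊇ FOLLOW(A) = {$, bool, id, if, num}; in D→A F id S, F is followed by id S with FIRST {id}; in J→F id bool bool, F is followed by id bool bool with FIRST {id}. Thus FOLLOW(F) = {$, bool, id, if, num}.

{$, bool, id, if, num}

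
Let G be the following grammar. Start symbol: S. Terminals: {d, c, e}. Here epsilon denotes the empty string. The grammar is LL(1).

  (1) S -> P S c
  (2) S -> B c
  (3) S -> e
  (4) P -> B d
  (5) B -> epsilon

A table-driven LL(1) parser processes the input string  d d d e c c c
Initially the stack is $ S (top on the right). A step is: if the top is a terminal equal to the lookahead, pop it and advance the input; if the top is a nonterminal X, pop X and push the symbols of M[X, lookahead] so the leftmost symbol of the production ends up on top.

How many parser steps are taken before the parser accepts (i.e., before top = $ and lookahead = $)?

      Stack          Input            Action
   1  $ S            d d d e c c c $  expand S -> P S c
   2  $ c S P        d d d e c c c $  expand P -> B d
   3  $ c S d B      d d d e c c c $  expand B -> epsilon
   4  $ c S d        d d d e c c c $  match d
   5  $ c S          d d e c c c $    expand S -> P S c
   6  $ c c S P      d d e c c c $    expand P -> B d
   7  $ c c S d B    d d e c c c $    expand B -> epsilon
   8  $ c c S d      d d e c c c $    match d
   9  $ c c S        d e c c c $      expand S -> P S c
  10  $ c c c S P    d e c c c $      expand P -> B d
  11  $ c c c S d B  d e c c c $      expand B -> epsilon
  12  $ c c c S d    d e c c c $      match d
  13  $ c c c S      e c c c $        expand S -> e
  14  $ c c c e      e c c c $        match e
  15  $ c c c        c c c $          match c
  16  $ c c          c c $            match c
  17  $ c            c $              match c
Accept reached after 17 steps.

17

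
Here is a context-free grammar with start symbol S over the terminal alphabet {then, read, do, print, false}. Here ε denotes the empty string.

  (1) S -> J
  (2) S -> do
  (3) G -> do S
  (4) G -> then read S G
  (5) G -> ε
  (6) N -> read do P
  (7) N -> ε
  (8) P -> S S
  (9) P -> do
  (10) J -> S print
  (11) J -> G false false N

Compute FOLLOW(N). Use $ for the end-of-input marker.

{$, do, false, print, then}

FIRST(G): from G->do S we get {do}; from G->then read S G we get {then}; from G->ε we get {ε}. So FIRST(G) = {ε, do, then}.
FIRST(N): from N->read do P we get {read}; from N->ε we get {ε}. So FIRST(N) = {ε, read}.
FIRST(S): from S->J we get {do, false, then}; from S->do we get {do}. So FIRST(S) = {do, false, then}.
FIRST(P): from P->S S we get {do, false, then}; from P->do we get {do}. So FIRST(P) = {do, false, then}.
FIRST(J): from J->S print we get {do, false, then}; from J->G false false N we get {do, false, then}. So FIRST(J) = {do, false, then}.
FOLLOW(S) includes $ since S is the start symbol.
FOLLOW(G): in G->then read S G, the suffix after G is empty (adds nothing new); in J->G false false N, G is followed by false false N with FIRST {false}. Thus FOLLOW(G) = {false}.
FOLLOW(S): in G->do S, the suffix after S is empty, so FOLLOW(S) ⊇ FOLLOW(G) = {false}; in G->then read S G, S is followed by G with FIRST {ε, do, then}; in G->then read S G, the suffix after S is nullable, so FOLLOW(S) ⊇ FOLLOW(G) = {false}; in P->S S (occurrence 1), S is followed by S with FIRST {do, false, then}; in P->S S (occurrence 2), the suffix after S is empty, so FOLLOW(S) ⊇ FOLLOW(P) = {$, do, false, print, then}; in J->S print, S is followed by print with FIRST {print}. Thus FOLLOW(S) = {$, do, false, print, then}.
FOLLOW(J): in S->J, the suffix after J is empty, so FOLLOW(J) ⊇ FOLLOW(S) = {$, do, false, print, then}. Thus FOLLOW(J) = {$, do, false, print, then}.
FOLLOW(N): in J->G false false N, the suffix after N is empty, so FOLLOW(N) ⊇ FOLLOW(J) = {$, do, false, print, then}. Thus FOLLOW(N) = {$, do, false, print, then}.
FOLLOW(P): in N->read do P, the suffix after P is empty, so FOLLOW(P) ⊇ FOLLOW(N) = {$, do, false, print, then}. Thus FOLLOW(P) = {$, do, false, print, then}.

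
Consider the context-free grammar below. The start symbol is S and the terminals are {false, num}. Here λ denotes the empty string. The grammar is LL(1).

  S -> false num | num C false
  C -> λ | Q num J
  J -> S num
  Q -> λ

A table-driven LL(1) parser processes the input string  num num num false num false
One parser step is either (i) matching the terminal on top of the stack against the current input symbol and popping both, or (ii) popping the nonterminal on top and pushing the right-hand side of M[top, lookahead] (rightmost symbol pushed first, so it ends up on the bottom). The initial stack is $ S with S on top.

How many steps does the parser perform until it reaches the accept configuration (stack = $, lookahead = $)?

      Stack                    Input                          Action
   1  $ S                      num num num false num false $  expand S -> num C false
   2  $ false C num            num num num false num false $  match num
   3  $ false C                num num false num false $      expand C -> Q num J
   4  $ false J num Q          num num false num false $      expand Q -> λ
   5  $ false J num            num num false num false $      match num
   6  $ false J                num false num false $          expand J -> S num
   7  $ false num S            num false num false $          expand S -> num C false
   8  $ false num false C num  num false num false $          match num
   9  $ false num false C      false num false $              expand C -> λ
  10  $ false num false        false num false $              match false
  11  $ false num              num false $                    match num
  12  $ false                  false $                        match false
Accept reached after 12 steps.

12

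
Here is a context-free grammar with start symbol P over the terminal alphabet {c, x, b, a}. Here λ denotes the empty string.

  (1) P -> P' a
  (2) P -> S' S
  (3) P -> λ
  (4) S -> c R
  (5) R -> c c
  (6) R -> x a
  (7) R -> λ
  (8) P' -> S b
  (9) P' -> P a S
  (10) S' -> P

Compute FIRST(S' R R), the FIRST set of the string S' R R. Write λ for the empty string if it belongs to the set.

FIRST(S): from S->c R we get {c}. So FIRST(S) = {c}.
FIRST(R): from R->c c we get {c}; from R->x a we get {x}; from R->λ we get {λ}. So FIRST(R) = {λ, c, x}.
FIRST(P): from P->P' a we get {a, c}; from P->S' S we get {a, c}; from P->λ we get {λ}. So FIRST(P) = {λ, a, c}.
FIRST(P'): from P'->S b we get {c}; from P'->P a S we get {a, c}. So FIRST(P') = {a, c}.
FIRST(S'): from S'->P we get {λ, a, c}. So FIRST(S') = {λ, a, c}.
FIRST(S' R R): take FIRST of each symbol in turn, carrying on past any symbol whose FIRST contains λ; result {λ, a, c, x}.

{λ, a, c, x}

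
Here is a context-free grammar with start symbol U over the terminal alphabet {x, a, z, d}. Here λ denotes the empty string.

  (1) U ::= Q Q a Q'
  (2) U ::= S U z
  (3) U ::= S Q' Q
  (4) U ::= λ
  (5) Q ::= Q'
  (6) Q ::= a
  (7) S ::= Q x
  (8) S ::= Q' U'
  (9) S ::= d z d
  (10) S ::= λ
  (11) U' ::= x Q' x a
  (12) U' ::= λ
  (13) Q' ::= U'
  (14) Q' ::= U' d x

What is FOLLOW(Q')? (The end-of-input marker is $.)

FIRST(U'): from U'::=x Q' x a we get {x}; from U'::=λ we get {λ}. So FIRST(U') = {λ, x}.
FIRST(Q'): from Q'::=U' we get {λ, x}; from Q'::=U' d x we get {d, x}. So FIRST(Q') = {λ, d, x}.
FIRST(Q): from Q::=Q' we get {λ, d, x}; from Q::=a we get {a}. So FIRST(Q) = {λ, a, d, x}.
FIRST(S): from S::=Q x we get {a, d, x}; from S::=Q' U' we get {λ, d, x}; from S::=d z d we get {d}; from S::=λ we get {λ}. So FIRST(S) = {λ, a, d, x}.
FIRST(U): from U::=Q Q a Q' we get {a, d, x}; from U::=S U z we get {a, d, x, z}; from U::=S Q' Q we get {λ, a, d, x}; from U::=λ we get {λ}. So FIRST(U) = {λ, a, d, x, z}.
FOLLOW(U) includes $ since U is the start symbol.
FOLLOW(U): in U::=S U z, U is followed by z with FIRST {z}. Thus FOLLOW(U) = {$, z}.
FOLLOW(Q): in U::=Q Q a Q' (occurrence 1), Q is followed by Q a Q' with FIRST {a, d, x}; in U::=Q Q a Q' (occurrence 2), Q is followed by a Q' with FIRST {a}; in U::=S Q' Q, the suffix after Q is empty, so FOLLOW(Q) ⊇ FOLLOW(U) = {$, z}; in S::=Q x, Q is followed by x with FIRST {x}. Thus FOLLOW(Q) = {$, a, d, x, z}.
FOLLOW(S): in U::=S U z, S is followed by U z with FIRST {a, d, x, z}; in U::=S Q' Q, S is followed by Q' Q with FIRST {λ, a, d, x}; in U::=S Q' Q, the suffix after S is nullable, so FOLLOW(S) ⊇ FOLLOW(U) = {$, z}. Thus FOLLOW(S) = {$, a, d, x, z}.
FOLLOW(Q'): in U::=Q Q a Q', the suffix after Q' is empty, so FOLLOW(Q') ⊇ FOLLOW(U) = {$, z}; in U::=S Q' Q, Q' is followed by Q with FIRST {λ, a, d, x}; in U::=S Q' Q, the suffix after Q' is nullable, so FOLLOW(Q') ⊇ FOLLOW(U) = {$, z}; in Q::=Q', the suffix after Q' is empty, so FOLLOW(Q') ⊇ FOLLOW(Q) = {$, a, d, x, z}; in S::=Q' U', Q' is followed by U' with FIRST {λ, x}; in S::=Q' U', the suffix after Q' is nullable, so FOLLOW(Q') ⊇ FOLLOW(S) = {$, a, d, x, z}; in U'::=x Q' x a, Q' is followed by x a with FIRST {x}. Thus FOLLOW(Q') = {$, a, d, x, z}.
FOLLOW(U'): in S::=Q' U', the suffix after U' is empty, so FOLLOW(U') ⊇ FOLLOW(S) = {$, a, d, x, z}; in Q'::=U', the suffix after U' is empty, so FOLLOW(U') ⊇ FOLLOW(Q') = {$, a, d, x, z}; in Q'::=U' d x, U' is followed by d x with FIRST {d}. Thus FOLLOW(U') = {$, a, d, x, z}.

{$, a, d, x, z}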